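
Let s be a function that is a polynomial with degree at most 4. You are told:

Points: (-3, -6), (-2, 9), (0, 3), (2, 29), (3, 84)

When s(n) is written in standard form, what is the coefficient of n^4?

0

Write s(n) = an^4 + bn³ + cn² + dn + e; the 5 given values yield a linear system in the 5 coefficients.
Solving, the leading coefficient vanishes, and s(n) = 2n³ + 4n² - 3n + 3.
The coefficient of n^4 is 0.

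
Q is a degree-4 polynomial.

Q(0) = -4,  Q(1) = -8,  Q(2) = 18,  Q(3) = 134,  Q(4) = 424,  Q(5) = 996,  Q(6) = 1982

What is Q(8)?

5844

First differences: -4, 26, 116, 290, 572, 986. Second differences: 30, 90, 174, 282, 414. Third differences: 60, 84, 108, 132. Fourth differences: 24, 24, 24.
Level-4 differences are constant, so Q has degree 4.
Fitting a degree-4 polynomial gives Q(k) = k^4 + 4k³ - 4k² - 5k - 4.
Then Q(8) = 5844.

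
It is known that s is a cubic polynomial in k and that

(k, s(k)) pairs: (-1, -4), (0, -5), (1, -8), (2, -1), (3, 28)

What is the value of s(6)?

367

First differences: -1, -3, 7, 29. Second differences: -2, 10, 22. Third differences: 12, 12.
Level-3 differences are constant, so s has degree 3.
Fitting a degree-3 polynomial gives s(k) = 2k³ - k² - 4k - 5.
Then s(6) = 367.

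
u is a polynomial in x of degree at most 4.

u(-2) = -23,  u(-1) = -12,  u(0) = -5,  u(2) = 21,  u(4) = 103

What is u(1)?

Write u(x) = ax^4 + bx³ + cx² + dx + e; the 5 given values yield a linear system in the 5 coefficients.
Solving, the leading coefficient vanishes, and u(x) = x³ + x² + 7x - 5.
Then u(1) = 4.

4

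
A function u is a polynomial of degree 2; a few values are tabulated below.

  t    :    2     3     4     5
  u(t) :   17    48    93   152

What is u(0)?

-3

First differences: 31, 45, 59. Second differences: 14, 14.
Level-2 differences are constant, so u has degree 2.
Fitting a degree-2 polynomial gives u(t) = 7t² - 4t - 3.
The constant term is u(0) = -3.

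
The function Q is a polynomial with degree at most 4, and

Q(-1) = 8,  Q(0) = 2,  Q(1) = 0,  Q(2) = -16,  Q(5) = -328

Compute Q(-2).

36

Write Q(m) = am^4 + bm³ + cm² + dm + e; the 5 given values yield a linear system in the 5 coefficients.
Solving, the leading coefficient vanishes, and Q(m) = -3m³ + 2m² - m + 2.
Then Q(-2) = 36.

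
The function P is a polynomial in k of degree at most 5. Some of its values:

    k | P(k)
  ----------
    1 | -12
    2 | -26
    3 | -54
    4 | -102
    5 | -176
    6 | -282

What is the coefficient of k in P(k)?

-4

First differences: -14, -28, -48, -74, -106. Second differences: -14, -20, -26, -32. Third differences: -6, -6, -6.
Level-3 differences are constant, so P has degree 3.
Fitting a degree-3 polynomial gives P(k) = -k³ - k² - 4k - 6.
The coefficient of k is -4.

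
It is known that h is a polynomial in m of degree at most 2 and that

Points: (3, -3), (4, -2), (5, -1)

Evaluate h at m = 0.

-6

First differences: 1, 1.
Level-1 differences are constant, so h has degree 1.
Fitting a degree-1 polynomial gives h(m) = m - 6.
Then h(0) = -6.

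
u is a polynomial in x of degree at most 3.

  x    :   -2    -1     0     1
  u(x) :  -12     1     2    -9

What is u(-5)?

Write u(x) = ax³ + bx² + cx + d; the 4 given values yield a linear system in the 4 coefficients.
Solving, the leading coefficient vanishes, and u(x) = -6x² - 5x + 2.
Then u(-5) = -123.

-123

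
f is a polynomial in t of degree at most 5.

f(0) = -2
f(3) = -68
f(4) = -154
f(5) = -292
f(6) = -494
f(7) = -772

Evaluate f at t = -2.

Write f(t) = at^5 + bt^4 + ct³ + dt² + et + p; the 6 given values yield a linear system in the 6 coefficients.
Solving, the top 2 coefficients vanish, and f(t) = -2t³ - 2t² + 2t - 2.
Then f(-2) = 2.

2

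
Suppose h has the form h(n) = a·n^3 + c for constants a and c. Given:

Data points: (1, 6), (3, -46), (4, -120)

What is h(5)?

-242

From h(1) = 6 and h(3) = -46: 1a + c = 6 and 27a + c = -46.
Subtracting: 26a = -52, so a = -2; then c = 6 − (-2)·1 = 8.
So h(n) = -2n³ + 8, and h(5) = -242.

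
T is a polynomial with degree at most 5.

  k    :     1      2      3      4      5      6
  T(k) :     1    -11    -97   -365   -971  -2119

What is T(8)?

-7097

First differences: -12, -86, -268, -606, -1148. Second differences: -74, -182, -338, -542. Third differences: -108, -156, -204. Fourth differences: -48, -48.
Level-4 differences are constant, so T has degree 4.
Fitting a degree-4 polynomial gives T(k) = -2k^4 + 2k³ + k² + k - 1.
Then T(8) = -7097.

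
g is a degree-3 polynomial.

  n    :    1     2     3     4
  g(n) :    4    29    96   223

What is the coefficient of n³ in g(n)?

Write g(n) = an³ + bn² + cn + d; the 4 given values yield a linear system in the 4 coefficients.
Solving, g(n) = 3n³ + 3n² - 5n + 3.
The coefficient of n³ is 3.

3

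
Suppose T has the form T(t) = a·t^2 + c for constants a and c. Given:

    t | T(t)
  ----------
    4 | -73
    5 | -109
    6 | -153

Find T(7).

-205

From T(4) = -73 and T(5) = -109: 16a + c = -73 and 25a + c = -109.
Subtracting: 9a = -36, so a = -4; then c = -73 − (-4)·16 = -9.
So T(t) = -4t² − 9, and T(7) = -205.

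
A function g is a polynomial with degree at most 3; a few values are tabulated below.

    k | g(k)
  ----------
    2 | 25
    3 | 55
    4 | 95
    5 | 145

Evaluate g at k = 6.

Write g(k) = ak³ + bk² + ck + d; the 4 given values yield a linear system in the 4 coefficients.
Solving, the leading coefficient vanishes, and g(k) = 5k² + 5k - 5.
Then g(6) = 205.

205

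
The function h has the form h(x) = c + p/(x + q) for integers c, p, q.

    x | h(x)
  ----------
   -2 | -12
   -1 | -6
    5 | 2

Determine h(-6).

(h(x) − c)(x + q) = p for each data point; the three points give a linear system in c and q, then p follows.
Solving: c = 6, q = 4, p = -36, so h(x) = 6 − 36/(x + 4).
Then h(-6) = 6 − 36/(-2) = 24.

24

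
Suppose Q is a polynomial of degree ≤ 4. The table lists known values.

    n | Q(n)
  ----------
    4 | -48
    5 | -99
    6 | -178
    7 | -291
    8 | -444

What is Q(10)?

Write Q(n) = an^4 + bn³ + cn² + dn + e; the 5 given values yield a linear system in the 5 coefficients.
Solving, the leading coefficient vanishes, and Q(n) = -n³ + n² + n - 4.
Then Q(10) = -894.

-894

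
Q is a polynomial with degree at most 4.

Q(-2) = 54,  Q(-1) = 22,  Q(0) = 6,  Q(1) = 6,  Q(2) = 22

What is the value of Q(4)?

102

First differences: -32, -16, 0, 16. Second differences: 16, 16, 16.
Level-2 differences are constant, so Q has degree 2.
Fitting a degree-2 polynomial gives Q(t) = 8t² - 8t + 6.
Then Q(4) = 102.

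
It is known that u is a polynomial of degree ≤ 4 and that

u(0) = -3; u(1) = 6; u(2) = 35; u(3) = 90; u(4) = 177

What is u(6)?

First differences: 9, 29, 55, 87. Second differences: 20, 26, 32. Third differences: 6, 6.
Level-3 differences are constant, so u has degree 3.
Fitting a degree-3 polynomial gives u(m) = m³ + 7m² + m - 3.
Then u(6) = 471.

471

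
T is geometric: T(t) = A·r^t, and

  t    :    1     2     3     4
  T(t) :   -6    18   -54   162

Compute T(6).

Consecutive ratio: 18/(-6) = -3, and -54/18 = -3, so r = -3.
Then A·(-3)^1 = -6 gives A = 2, and T(t) = 2·(-3)^t.
T(6) = 2·(-3)^6 = 1458.

1458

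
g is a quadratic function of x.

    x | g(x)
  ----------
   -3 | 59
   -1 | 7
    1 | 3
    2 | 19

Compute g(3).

Write g(x) = ax² + bx + c; the 4 given values yield a linear system in the 3 coefficients.
Solving, g(x) = 6x² - 2x - 1.
Then g(3) = 47.

47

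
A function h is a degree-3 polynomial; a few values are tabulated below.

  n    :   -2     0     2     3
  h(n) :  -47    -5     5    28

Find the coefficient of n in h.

5

Write h(n) = an³ + bn² + cn + d; the 4 given values yield a linear system in the 4 coefficients.
Solving, h(n) = 2n³ - 4n² + 5n - 5.
The coefficient of n is 5.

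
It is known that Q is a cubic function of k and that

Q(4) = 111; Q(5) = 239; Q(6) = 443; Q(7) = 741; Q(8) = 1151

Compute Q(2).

First differences: 128, 204, 298, 410. Second differences: 76, 94, 112. Third differences: 18, 18.
Level-3 differences are constant, so Q has degree 3.
Fitting a degree-3 polynomial gives Q(k) = 3k³ - 7k² + 8k - 1.
Then Q(2) = 11.

11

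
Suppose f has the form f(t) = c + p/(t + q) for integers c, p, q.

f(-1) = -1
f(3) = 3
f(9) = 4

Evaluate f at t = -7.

8

(f(t) − c)(t + q) = p for each data point; the three points give a linear system in c and q, then p follows.
Solving: c = 5, q = 3, p = -12, so f(t) = 5 − 12/(t + 3).
Then f(-7) = 5 − 12/(-4) = 8.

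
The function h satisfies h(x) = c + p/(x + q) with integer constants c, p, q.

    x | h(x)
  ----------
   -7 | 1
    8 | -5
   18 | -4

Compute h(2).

(h(x) − c)(x + q) = p for each data point; the three points give a linear system in c and q, then p follows.
Solving: c = -3, q = 2, p = -20, so h(x) = -3 − 20/(x + 2).
Then h(2) = -3 − 20/4 = -8.

-8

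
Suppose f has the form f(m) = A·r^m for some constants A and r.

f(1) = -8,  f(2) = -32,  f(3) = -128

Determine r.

Consecutive ratio: -32/(-8) = 4, and -128/(-32) = 4, so r = 4.
Then A·4^1 = -8 gives A = -2, and f(m) = -2·4^m.

4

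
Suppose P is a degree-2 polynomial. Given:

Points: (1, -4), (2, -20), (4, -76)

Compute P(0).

4

Write P(t) = at² + bt + c; the 3 given values yield a linear system in the 3 coefficients.
Solving, P(t) = -4t² - 4t + 4.
Then P(0) = 4.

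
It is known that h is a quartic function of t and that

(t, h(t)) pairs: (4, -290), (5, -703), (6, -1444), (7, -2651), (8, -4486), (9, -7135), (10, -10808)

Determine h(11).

-15739

Write h(t) = at^4 + bt³ + ct² + dt + e; the 7 given values yield a linear system in the 5 coefficients.
Solving, h(t) = -t^4 - t³ + 2t² - t + 2.
Then h(11) = -15739.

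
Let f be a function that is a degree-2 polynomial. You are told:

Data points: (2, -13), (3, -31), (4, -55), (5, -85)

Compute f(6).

Write f(k) = ak² + bk + c; the 4 given values yield a linear system in the 3 coefficients.
Solving, f(k) = -3k² - 3k + 5.
Then f(6) = -121.

-121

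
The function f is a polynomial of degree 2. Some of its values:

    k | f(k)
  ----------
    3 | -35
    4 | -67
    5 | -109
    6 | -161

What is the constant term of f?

Write f(k) = ak² + bk + c; the 4 given values yield a linear system in the 3 coefficients.
Solving, f(k) = -5k² + 3k + 1.
The constant term is f(0) = 1.

1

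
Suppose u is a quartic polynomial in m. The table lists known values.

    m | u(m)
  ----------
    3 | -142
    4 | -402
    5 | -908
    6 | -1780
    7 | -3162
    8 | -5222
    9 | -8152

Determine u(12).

-24442

Write u(m) = am^4 + bm³ + cm² + dm + e; the 7 given values yield a linear system in the 5 coefficients.
Solving, u(m) = -m^4 - 2m³ - 2m² + 3m + 2.
Then u(12) = -24442.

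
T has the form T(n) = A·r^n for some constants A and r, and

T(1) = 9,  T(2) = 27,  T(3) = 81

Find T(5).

729

Consecutive ratio: 27/9 = 3, and 81/27 = 3, so r = 3.
Then A·3^1 = 9 gives A = 3, and T(n) = 3·3^n.
T(5) = 3·3^5 = 729.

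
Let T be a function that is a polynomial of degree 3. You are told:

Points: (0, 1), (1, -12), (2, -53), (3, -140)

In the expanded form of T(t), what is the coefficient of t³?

-3

Write T(t) = at³ + bt² + ct + d; the 4 given values yield a linear system in the 4 coefficients.
Solving, T(t) = -3t³ - 5t² - 5t + 1.
The coefficient of t³ is -3.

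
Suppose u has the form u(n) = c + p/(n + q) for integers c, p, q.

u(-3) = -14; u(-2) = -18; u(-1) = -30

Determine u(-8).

(u(n) − c)(n + q) = p for each data point; the three points give a linear system in c and q, then p follows.
Solving: c = -6, q = 0, p = 24, so u(n) = -6 + 24/(n + 0).
Then u(-8) = -6 + 24/(-8) = -9.

-9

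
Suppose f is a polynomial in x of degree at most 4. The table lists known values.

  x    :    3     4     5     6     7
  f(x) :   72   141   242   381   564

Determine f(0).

-3

Write f(x) = ax^4 + bx³ + cx² + dx + e; the 5 given values yield a linear system in the 5 coefficients.
Solving, the leading coefficient vanishes, and f(x) = x³ + 4x² + 4x - 3.
Then f(0) = -3.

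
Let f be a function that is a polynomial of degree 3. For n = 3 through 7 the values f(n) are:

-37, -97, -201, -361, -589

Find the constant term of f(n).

-1

First differences: -60, -104, -160, -228. Second differences: -44, -56, -68. Third differences: -12, -12.
Level-3 differences are constant, so f has degree 3.
Fitting a degree-3 polynomial gives f(n) = -2n³ + 2n² - 1.
The constant term is f(0) = -1.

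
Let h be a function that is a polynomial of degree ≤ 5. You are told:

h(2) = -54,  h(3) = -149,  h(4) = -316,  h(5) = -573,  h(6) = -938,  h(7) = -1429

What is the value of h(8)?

Write h(m) = am^5 + bm^4 + cm³ + dm² + em + p; the 6 given values yield a linear system in the 6 coefficients.
Solving, the top 2 coefficients vanish, and h(m) = -3m³ - 9m² + 7m - 8.
Then h(8) = -2064.

-2064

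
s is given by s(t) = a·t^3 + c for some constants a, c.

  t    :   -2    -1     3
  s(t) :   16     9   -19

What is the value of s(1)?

From s(-2) = 16 and s(-1) = 9: -8a + c = 16 and -1a + c = 9.
Subtracting: 7a = -7, so a = -1; then c = 16 − (-1)·(-8) = 8.
So s(t) = -1t³ + 8, and s(1) = 7.

7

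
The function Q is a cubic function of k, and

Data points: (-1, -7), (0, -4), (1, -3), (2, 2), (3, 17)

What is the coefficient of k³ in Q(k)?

First differences: 3, 1, 5, 15. Second differences: -2, 4, 10. Third differences: 6, 6.
Level-3 differences are constant, so Q has degree 3.
Fitting a degree-3 polynomial gives Q(k) = k³ - k² + k - 4.
The coefficient of k³ is 1.

1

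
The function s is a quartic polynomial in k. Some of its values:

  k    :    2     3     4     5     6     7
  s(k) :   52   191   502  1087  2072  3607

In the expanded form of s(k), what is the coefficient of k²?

4

First differences: 139, 311, 585, 985, 1535. Second differences: 172, 274, 400, 550. Third differences: 102, 126, 150. Fourth differences: 24, 24.
Level-4 differences are constant, so s has degree 4.
Fitting a degree-4 polynomial gives s(k) = k^4 + 3k³ + 4k² - 3k + 2.
The coefficient of k² is 4.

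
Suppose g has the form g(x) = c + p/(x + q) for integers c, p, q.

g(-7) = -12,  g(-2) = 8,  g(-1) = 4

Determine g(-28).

(g(x) − c)(x + q) = p for each data point; the three points give a linear system in c and q, then p follows.
Solving: c = -4, q = 4, p = 24, so g(x) = -4 + 24/(x + 4).
Then g(-28) = -4 + 24/(-24) = -5.

-5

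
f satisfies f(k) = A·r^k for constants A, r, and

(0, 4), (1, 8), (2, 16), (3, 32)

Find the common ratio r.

Consecutive ratio: 8/4 = 2, and 16/8 = 2, so r = 2.
Then A·2^0 = 4 gives A = 4, and f(k) = 4·2^k.

2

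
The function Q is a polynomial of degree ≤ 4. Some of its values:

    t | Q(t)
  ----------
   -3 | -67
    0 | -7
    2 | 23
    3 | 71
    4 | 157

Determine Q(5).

293

Write Q(t) = at^4 + bt³ + ct² + dt + e; the 5 given values yield a linear system in the 5 coefficients.
Solving, the leading coefficient vanishes, and Q(t) = 2t³ + t² + 5t - 7.
Then Q(5) = 293.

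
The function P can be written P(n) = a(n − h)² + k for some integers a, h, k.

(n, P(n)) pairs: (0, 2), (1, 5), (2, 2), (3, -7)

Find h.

First differences 3, -3, -9; second difference -6 = 2a, so a = -3.
Expanding, the n-coefficient is −2ah = 6h; matching it to the data gives h = 1, and then k = 5.
So P(n) = -3(n − 1)² + 5.
Hence h = 1.

1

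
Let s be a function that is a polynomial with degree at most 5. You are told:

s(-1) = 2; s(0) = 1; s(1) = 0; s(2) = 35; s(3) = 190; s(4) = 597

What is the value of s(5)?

First differences: -1, -1, 35, 155, 407. Second differences: 0, 36, 120, 252. Third differences: 36, 84, 132. Fourth differences: 48, 48.
Level-4 differences are constant, so s has degree 4.
Fitting a degree-4 polynomial gives s(x) = 2x^4 + 2x³ - 2x² - 3x + 1.
Then s(5) = 1436.

1436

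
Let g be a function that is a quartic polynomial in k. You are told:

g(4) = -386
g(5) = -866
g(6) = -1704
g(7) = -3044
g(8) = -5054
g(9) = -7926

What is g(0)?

-6

Write g(k) = ak^4 + bk³ + ck² + dk + e; the 6 given values yield a linear system in the 5 coefficients.
Solving, g(k) = -k^4 - 2k³ + 2k² - 7k - 6.
The constant term is g(0) = -6.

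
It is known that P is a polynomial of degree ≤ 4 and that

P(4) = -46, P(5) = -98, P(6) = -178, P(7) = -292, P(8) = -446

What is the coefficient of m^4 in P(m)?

First differences: -52, -80, -114, -154. Second differences: -28, -34, -40. Third differences: -6, -6.
Level-3 differences are constant, so P has degree 3.
Fitting a degree-3 polynomial gives P(m) = -m³ + m² + 2.
The coefficient of m^4 is 0.

0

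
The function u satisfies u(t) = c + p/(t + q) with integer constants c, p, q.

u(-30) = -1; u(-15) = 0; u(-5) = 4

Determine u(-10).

1

(u(t) − c)(t + q) = p for each data point; the three points give a linear system in c and q, then p follows.
Solving: c = -2, q = 0, p = -30, so u(t) = -2 − 30/(t + 0).
Then u(-10) = -2 − 30/(-10) = 1.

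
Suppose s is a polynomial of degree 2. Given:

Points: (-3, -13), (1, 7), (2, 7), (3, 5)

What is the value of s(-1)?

1

Write s(n) = an² + bn + c; the 4 given values yield a linear system in the 3 coefficients.
Solving, s(n) = -n² + 3n + 5.
Then s(-1) = 1.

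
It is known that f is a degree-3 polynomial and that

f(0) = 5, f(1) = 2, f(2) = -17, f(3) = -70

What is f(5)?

-350

Write f(m) = am³ + bm² + cm + d; the 4 given values yield a linear system in the 4 coefficients.
Solving, f(m) = -3m³ + m² - m + 5.
Then f(5) = -350.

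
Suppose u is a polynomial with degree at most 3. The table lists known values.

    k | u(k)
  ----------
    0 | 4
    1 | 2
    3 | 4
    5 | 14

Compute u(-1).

8

Write u(k) = ak³ + bk² + ck + d; the 4 given values yield a linear system in the 4 coefficients.
Solving, the leading coefficient vanishes, and u(k) = k² - 3k + 4.
Then u(-1) = 8.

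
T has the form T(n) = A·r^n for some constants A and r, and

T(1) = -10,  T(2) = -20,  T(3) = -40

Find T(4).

Consecutive ratio: -20/(-10) = 2, and -40/(-20) = 2, so r = 2.
Then A·2^1 = -10 gives A = -5, and T(n) = -5·2^n.
T(4) = -5·2^4 = -80.

-80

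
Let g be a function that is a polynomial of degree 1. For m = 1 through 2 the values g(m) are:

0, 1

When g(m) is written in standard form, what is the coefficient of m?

Write g(m) = am + b; the 2 given values yield a linear system in the 2 coefficients.
Solving, g(m) = m - 1.
The coefficient of m is 1.

1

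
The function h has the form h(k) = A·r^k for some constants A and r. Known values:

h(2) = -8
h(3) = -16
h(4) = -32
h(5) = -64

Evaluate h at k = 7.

Consecutive ratio: -16/(-8) = 2, and -32/(-16) = 2, so r = 2.
Then A·2^2 = -8 gives A = -2, and h(k) = -2·2^k.
h(7) = -2·2^7 = -256.

-256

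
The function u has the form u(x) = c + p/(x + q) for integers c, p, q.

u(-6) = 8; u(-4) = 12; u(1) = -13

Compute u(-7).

(u(x) − c)(x + q) = p for each data point; the three points give a linear system in c and q, then p follows.
Solving: c = 2, q = 1, p = -30, so u(x) = 2 − 30/(x + 1).
Then u(-7) = 2 − 30/(-6) = 7.

7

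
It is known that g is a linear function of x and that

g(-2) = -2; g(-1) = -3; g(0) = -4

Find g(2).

-6

Write g(x) = ax + b; the 3 given values yield a linear system in the 2 coefficients.
Solving, g(x) = -x - 4.
Then g(2) = -6.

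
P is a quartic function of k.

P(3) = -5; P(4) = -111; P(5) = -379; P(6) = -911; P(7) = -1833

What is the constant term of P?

Write P(k) = ak^4 + bk³ + ck² + dk + e; the 5 given values yield a linear system in the 5 coefficients.
Solving, P(k) = -k^4 + k³ + 4k² + 4k + 1.
The constant term is P(0) = 1.

1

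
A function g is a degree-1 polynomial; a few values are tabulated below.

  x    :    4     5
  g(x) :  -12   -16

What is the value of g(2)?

-4

Write g(x) = ax + b; the 2 given values yield a linear system in the 2 coefficients.
Solving, g(x) = -4x + 4.
Then g(2) = -4.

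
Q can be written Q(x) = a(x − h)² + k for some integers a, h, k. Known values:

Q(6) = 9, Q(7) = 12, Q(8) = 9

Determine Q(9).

First differences 3, -3; second difference -6 = 2a, so a = -3.
Expanding, the x-coefficient is −2ah = 6h; matching it to the data gives h = 7, and then k = 12.
So Q(x) = -3(x − 7)² + 12.
Q(9) = -3·2² + 12 = 0.

0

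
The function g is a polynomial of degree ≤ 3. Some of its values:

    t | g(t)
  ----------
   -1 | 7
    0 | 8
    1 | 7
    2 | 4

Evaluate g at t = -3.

Write g(t) = at³ + bt² + ct + d; the 4 given values yield a linear system in the 4 coefficients.
Solving, the leading coefficient vanishes, and g(t) = -t² + 8.
Then g(-3) = -1.

-1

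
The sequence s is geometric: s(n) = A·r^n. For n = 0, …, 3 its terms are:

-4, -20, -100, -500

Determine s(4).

Consecutive ratio: -20/(-4) = 5, and -100/(-20) = 5, so r = 5.
Then A·5^0 = -4 gives A = -4, and s(n) = -4·5^n.
s(4) = -4·5^4 = -2500.

-2500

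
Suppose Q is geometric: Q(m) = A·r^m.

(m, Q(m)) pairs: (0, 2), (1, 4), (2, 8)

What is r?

Consecutive ratio: 4/2 = 2, and 8/4 = 2, so r = 2.
Then A·2^0 = 2 gives A = 2, and Q(m) = 2·2^m.

2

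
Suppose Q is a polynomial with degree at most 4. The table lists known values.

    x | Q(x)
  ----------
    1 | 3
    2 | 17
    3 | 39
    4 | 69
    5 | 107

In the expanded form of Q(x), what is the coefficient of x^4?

0

First differences: 14, 22, 30, 38. Second differences: 8, 8, 8.
Level-2 differences are constant, so Q has degree 2.
Fitting a degree-2 polynomial gives Q(x) = 4x² + 2x - 3.
The coefficient of x^4 is 0.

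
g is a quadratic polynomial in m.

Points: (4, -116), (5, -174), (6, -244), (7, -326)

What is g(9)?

First differences: -58, -70, -82. Second differences: -12, -12.
Level-2 differences are constant, so g has degree 2.
Fitting a degree-2 polynomial gives g(m) = -6m² - 4m - 4.
Then g(9) = -526.

-526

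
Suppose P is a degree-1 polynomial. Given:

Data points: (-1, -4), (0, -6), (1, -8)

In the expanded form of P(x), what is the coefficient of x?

First differences: -2, -2.
Level-1 differences are constant, so P has degree 1.
Fitting a degree-1 polynomial gives P(x) = -2x - 6.
The coefficient of x is -2.

-2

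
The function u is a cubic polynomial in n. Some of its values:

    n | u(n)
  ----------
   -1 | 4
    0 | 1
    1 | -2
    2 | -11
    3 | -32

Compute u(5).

First differences: -3, -3, -9, -21. Second differences: 0, -6, -12. Third differences: -6, -6.
Level-3 differences are constant, so u has degree 3.
Fitting a degree-3 polynomial gives u(n) = -n³ - 2n + 1.
Then u(5) = -134.

-134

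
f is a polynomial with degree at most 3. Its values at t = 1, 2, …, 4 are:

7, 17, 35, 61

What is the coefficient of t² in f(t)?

First differences: 10, 18, 26. Second differences: 8, 8.
Level-2 differences are constant, so f has degree 2.
Fitting a degree-2 polynomial gives f(t) = 4t² - 2t + 5.
The coefficient of t² is 4.

4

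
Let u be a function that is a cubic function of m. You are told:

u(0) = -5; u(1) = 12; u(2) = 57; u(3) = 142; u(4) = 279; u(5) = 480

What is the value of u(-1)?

Write u(m) = am³ + bm² + cm + d; the 6 given values yield a linear system in the 4 coefficients.
Solving, u(m) = 2m³ + 8m² + 7m - 5.
Then u(-1) = -6.

-6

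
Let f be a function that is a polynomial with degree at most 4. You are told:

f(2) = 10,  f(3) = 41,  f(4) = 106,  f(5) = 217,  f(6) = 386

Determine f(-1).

First differences: 31, 65, 111, 169. Second differences: 34, 46, 58. Third differences: 12, 12.
Level-3 differences are constant, so f has degree 3.
Fitting a degree-3 polynomial gives f(n) = 2n³ - n² - 2n + 2.
Then f(-1) = 1.

1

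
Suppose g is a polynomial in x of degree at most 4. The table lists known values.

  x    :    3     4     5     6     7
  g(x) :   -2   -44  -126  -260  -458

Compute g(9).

-1094

First differences: -42, -82, -134, -198. Second differences: -40, -52, -64. Third differences: -12, -12.
Level-3 differences are constant, so g has degree 3.
Fitting a degree-3 polynomial gives g(x) = -2x³ + 4x² + 4x + 4.
Then g(9) = -1094.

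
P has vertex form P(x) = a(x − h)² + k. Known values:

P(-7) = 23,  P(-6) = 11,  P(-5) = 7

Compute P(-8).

43

First differences -12, -4; second difference 8 = 2a, so a = 4.
Expanding, the x-coefficient is −2ah = -8h; matching it to the data gives h = -5, and then k = 7.
So P(x) = 4(x + 5)² + 7.
P(-8) = 4·(-3)² + 7 = 43.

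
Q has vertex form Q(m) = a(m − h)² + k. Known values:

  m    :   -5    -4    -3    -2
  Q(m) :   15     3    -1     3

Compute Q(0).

First differences -12, -4, 4; second difference 8 = 2a, so a = 4.
Expanding, the m-coefficient is −2ah = -8h; matching it to the data gives h = -3, and then k = -1.
So Q(m) = 4(m + 3)² − 1.
Q(0) = 4·3² − 1 = 35.

35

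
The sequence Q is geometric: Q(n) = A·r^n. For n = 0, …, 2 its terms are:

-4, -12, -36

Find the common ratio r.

3

Consecutive ratio: -12/(-4) = 3, and -36/(-12) = 3, so r = 3.
Then A·3^0 = -4 gives A = -4, and Q(n) = -4·3^n.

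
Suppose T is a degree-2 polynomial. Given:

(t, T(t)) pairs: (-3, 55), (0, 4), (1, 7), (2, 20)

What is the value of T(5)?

Write T(t) = at² + bt + c; the 4 given values yield a linear system in the 3 coefficients.
Solving, T(t) = 5t² - 2t + 4.
Then T(5) = 119.

119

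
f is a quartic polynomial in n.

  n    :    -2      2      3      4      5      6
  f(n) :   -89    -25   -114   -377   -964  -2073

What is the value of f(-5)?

-1754

Write f(n) = an^4 + bn³ + cn² + dn + e; the 6 given values yield a linear system in the 5 coefficients.
Solving, f(n) = -2n^4 + 3n³ - 4n² + 4n - 9.
Then f(-5) = -1754.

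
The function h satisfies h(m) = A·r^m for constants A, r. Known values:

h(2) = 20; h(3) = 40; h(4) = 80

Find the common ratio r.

2

Consecutive ratio: 40/20 = 2, and 80/40 = 2, so r = 2.
Then A·2^2 = 20 gives A = 5, and h(m) = 5·2^m.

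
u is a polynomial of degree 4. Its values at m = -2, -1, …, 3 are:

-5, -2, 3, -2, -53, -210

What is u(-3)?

-18

First differences: 3, 5, -5, -51, -157. Second differences: 2, -10, -46, -106. Third differences: -12, -36, -60. Fourth differences: -24, -24.
Level-4 differences are constant, so u has degree 4.
Fitting a degree-4 polynomial gives u(m) = -m^4 - 4m³ - 4m² + 4m + 3.
Then u(-3) = -18.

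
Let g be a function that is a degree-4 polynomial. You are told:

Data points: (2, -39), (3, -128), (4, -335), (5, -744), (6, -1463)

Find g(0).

Write g(m) = am^4 + bm³ + cm² + dm + e; the 5 given values yield a linear system in the 5 coefficients.
Solving, g(m) = -m^4 - 4m² - 4m + 1.
Then g(0) = 1.

1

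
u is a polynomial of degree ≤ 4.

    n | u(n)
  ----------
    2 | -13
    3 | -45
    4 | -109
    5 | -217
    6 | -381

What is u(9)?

-1329

Write u(n) = an^4 + bn³ + cn² + dn + e; the 5 given values yield a linear system in the 5 coefficients.
Solving, the leading coefficient vanishes, and u(n) = -2n³ + 2n² - 4n + 3.
Then u(9) = -1329.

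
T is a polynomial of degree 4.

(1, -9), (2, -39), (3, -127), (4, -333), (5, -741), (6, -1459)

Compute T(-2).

-27

Write T(m) = am^4 + bm³ + cm² + dm + e; the 6 given values yield a linear system in the 5 coefficients.
Solving, T(m) = -m^4 - 4m² - 3m - 1.
Then T(-2) = -27.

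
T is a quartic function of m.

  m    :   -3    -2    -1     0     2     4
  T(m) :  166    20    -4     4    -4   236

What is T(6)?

1732

Write T(m) = am^4 + bm³ + cm² + dm + e; the 6 given values yield a linear system in the 5 coefficients.
Solving, T(m) = 2m^4 - 3m³ - 7m² + 6m + 4.
Then T(6) = 1732.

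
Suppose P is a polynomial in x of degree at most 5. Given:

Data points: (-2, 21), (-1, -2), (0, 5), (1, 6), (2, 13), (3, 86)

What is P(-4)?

541

First differences: -23, 7, 1, 7, 73. Second differences: 30, -6, 6, 66. Third differences: -36, 12, 60. Fourth differences: 48, 48.
Level-4 differences are constant, so P has degree 4.
Fitting a degree-4 polynomial gives P(x) = 2x^4 - 2x³ - 5x² + 6x + 5.
Then P(-4) = 541.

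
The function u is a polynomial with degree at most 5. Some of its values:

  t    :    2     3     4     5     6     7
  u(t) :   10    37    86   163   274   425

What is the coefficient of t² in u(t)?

First differences: 27, 49, 77, 111, 151. Second differences: 22, 28, 34, 40. Third differences: 6, 6, 6.
Level-3 differences are constant, so u has degree 3.
Fitting a degree-3 polynomial gives u(t) = t³ + 2t² - 2t - 2.
The coefficient of t² is 2.

2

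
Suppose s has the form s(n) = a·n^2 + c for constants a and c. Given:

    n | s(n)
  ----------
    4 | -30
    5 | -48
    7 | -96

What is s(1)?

From s(4) = -30 and s(5) = -48: 16a + c = -30 and 25a + c = -48.
Subtracting: 9a = -18, so a = -2; then c = -30 − (-2)·16 = 2.
So s(n) = -2n² + 2, and s(1) = 0.

0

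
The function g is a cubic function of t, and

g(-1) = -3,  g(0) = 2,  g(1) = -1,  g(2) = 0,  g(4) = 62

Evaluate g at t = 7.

Write g(t) = at³ + bt² + ct + d; the 5 given values yield a linear system in the 4 coefficients.
Solving, g(t) = 2t³ - 4t² - t + 2.
Then g(7) = 485.

485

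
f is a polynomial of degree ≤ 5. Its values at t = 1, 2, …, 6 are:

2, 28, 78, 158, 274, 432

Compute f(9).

1218

First differences: 26, 50, 80, 116, 158. Second differences: 24, 30, 36, 42. Third differences: 6, 6, 6.
Level-3 differences are constant, so f has degree 3.
Fitting a degree-3 polynomial gives f(t) = t³ + 6t² + t - 6.
Then f(9) = 1218.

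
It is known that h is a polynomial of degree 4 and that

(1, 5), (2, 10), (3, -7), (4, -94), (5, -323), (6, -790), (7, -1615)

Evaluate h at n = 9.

First differences: 5, -17, -87, -229, -467, -825. Second differences: -22, -70, -142, -238, -358. Third differences: -48, -72, -96, -120. Fourth differences: -24, -24, -24.
Level-4 differences are constant, so h has degree 4.
Fitting a degree-4 polynomial gives h(n) = -n^4 + 2n³ + 2n² + 2.
Then h(9) = -4939.

-4939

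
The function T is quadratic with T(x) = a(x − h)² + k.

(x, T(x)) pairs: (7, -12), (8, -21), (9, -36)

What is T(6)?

First differences -9, -15; second difference -6 = 2a, so a = -3.
Expanding, the x-coefficient is −2ah = 6h; matching it to the data gives h = 6, and then k = -9.
So T(x) = -3(x − 6)² − 9.
T(6) = -3·0² − 9 = -9.

-9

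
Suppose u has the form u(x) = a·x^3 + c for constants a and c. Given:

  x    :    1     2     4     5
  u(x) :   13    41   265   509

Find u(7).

From u(1) = 13 and u(2) = 41: 1a + c = 13 and 8a + c = 41.
Subtracting: 7a = 28, so a = 4; then c = 13 − 4·1 = 9.
So u(x) = 4x³ + 9, and u(7) = 1381.

1381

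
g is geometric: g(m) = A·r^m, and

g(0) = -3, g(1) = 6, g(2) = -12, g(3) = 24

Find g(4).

Consecutive ratio: 6/(-3) = -2, and -12/6 = -2, so r = -2.
Then A·(-2)^0 = -3 gives A = -3, and g(m) = -3·(-2)^m.
g(4) = -3·(-2)^4 = -48.

-48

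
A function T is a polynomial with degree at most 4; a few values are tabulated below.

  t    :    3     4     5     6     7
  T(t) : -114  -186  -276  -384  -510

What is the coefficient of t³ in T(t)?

0

First differences: -72, -90, -108, -126. Second differences: -18, -18, -18.
Level-2 differences are constant, so T has degree 2.
Fitting a degree-2 polynomial gives T(t) = -9t² - 9t - 6.
The coefficient of t³ is 0.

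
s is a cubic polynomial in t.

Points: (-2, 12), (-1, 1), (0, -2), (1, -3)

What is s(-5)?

Write s(t) = at³ + bt² + ct + d; the 4 given values yield a linear system in the 4 coefficients.
Solving, s(t) = -t³ + t² - t - 2.
Then s(-5) = 153.

153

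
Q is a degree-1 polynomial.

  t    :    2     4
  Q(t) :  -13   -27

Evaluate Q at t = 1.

Write Q(t) = at + b; the 2 given values yield a linear system in the 2 coefficients.
Solving, Q(t) = -7t + 1.
Then Q(1) = -6.

-6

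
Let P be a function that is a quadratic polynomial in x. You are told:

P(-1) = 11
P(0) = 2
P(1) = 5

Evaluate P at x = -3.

65

Write P(x) = ax² + bx + c; the 3 given values yield a linear system in the 3 coefficients.
Solving, P(x) = 6x² - 3x + 2.
Then P(-3) = 65.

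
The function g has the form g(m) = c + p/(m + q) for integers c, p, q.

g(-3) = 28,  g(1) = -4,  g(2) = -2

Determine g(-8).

(g(m) − c)(m + q) = p for each data point; the three points give a linear system in c and q, then p follows.
Solving: c = 4, q = 2, p = -24, so g(m) = 4 − 24/(m + 2).
Then g(-8) = 4 − 24/(-6) = 8.

8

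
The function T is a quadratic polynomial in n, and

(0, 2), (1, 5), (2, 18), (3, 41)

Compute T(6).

170

Write T(n) = an² + bn + c; the 4 given values yield a linear system in the 3 coefficients.
Solving, T(n) = 5n² - 2n + 2.
Then T(6) = 170.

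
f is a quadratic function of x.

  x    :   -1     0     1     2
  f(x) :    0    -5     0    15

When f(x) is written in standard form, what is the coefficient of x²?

First differences: -5, 5, 15. Second differences: 10, 10.
Level-2 differences are constant, so f has degree 2.
Fitting a degree-2 polynomial gives f(x) = 5x² - 5.
The coefficient of x² is 5.

5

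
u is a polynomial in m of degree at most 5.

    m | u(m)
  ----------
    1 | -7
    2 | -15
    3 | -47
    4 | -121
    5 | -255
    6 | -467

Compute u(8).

-1197

First differences: -8, -32, -74, -134, -212. Second differences: -24, -42, -60, -78. Third differences: -18, -18, -18.
Level-3 differences are constant, so u has degree 3.
Fitting a degree-3 polynomial gives u(m) = -3m³ + 6m² - 5m - 5.
Then u(8) = -1197.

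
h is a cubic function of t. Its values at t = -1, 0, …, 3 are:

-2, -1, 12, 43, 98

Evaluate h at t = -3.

First differences: 1, 13, 31, 55. Second differences: 12, 18, 24. Third differences: 6, 6.
Level-3 differences are constant, so h has degree 3.
Fitting a degree-3 polynomial gives h(t) = t³ + 6t² + 6t - 1.
Then h(-3) = 8.

8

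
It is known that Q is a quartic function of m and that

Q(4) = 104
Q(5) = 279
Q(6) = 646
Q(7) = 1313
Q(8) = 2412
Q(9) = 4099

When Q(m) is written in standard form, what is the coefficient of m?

Write Q(m) = am^4 + bm³ + cm² + dm + e; the 6 given values yield a linear system in the 5 coefficients.
Solving, Q(m) = m^4 - 4m³ + 5m² + 5m + 4.
The coefficient of m is 5.

5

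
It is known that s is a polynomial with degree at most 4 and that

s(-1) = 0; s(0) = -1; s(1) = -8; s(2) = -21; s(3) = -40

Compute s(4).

First differences: -1, -7, -13, -19. Second differences: -6, -6, -6.
Level-2 differences are constant, so s has degree 2.
Fitting a degree-2 polynomial gives s(k) = -3k² - 4k - 1.
Then s(4) = -65.

-65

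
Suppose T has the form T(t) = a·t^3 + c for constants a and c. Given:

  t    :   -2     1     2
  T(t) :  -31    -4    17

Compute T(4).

185

From T(-2) = -31 and T(1) = -4: -8a + c = -31 and 1a + c = -4.
Subtracting: 9a = 27, so a = 3; then c = -31 − 3·(-8) = -7.
So T(t) = 3t³ − 7, and T(4) = 185.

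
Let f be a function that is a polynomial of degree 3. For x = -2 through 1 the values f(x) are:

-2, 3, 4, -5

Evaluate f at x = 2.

Write f(x) = ax³ + bx² + cx + d; the 4 given values yield a linear system in the 4 coefficients.
Solving, f(x) = -x³ - 5x² - 3x + 4.
Then f(2) = -30.

-30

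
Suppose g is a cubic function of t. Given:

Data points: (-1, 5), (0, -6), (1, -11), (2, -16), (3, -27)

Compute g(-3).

First differences: -11, -5, -5, -11. Second differences: 6, 0, -6. Third differences: -6, -6.
Level-3 differences are constant, so g has degree 3.
Fitting a degree-3 polynomial gives g(t) = -t³ + 3t² - 7t - 6.
Then g(-3) = 69.

69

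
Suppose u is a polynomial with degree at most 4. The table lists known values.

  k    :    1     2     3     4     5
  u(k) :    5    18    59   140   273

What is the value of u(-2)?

14

First differences: 13, 41, 81, 133. Second differences: 28, 40, 52. Third differences: 12, 12.
Level-3 differences are constant, so u has degree 3.
Fitting a degree-3 polynomial gives u(k) = 2k³ + 2k² - 7k + 8.
Then u(-2) = 14.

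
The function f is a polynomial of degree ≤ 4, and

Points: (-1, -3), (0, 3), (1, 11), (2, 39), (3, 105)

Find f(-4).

First differences: 6, 8, 28, 66. Second differences: 2, 20, 38. Third differences: 18, 18.
Level-3 differences are constant, so f has degree 3.
Fitting a degree-3 polynomial gives f(m) = 3m³ + m² + 4m + 3.
Then f(-4) = -189.

-189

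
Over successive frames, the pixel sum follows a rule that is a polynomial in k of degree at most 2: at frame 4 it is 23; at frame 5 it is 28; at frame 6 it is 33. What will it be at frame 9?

48

Write the value at k as h(k).
Write h(k) = ak² + bk + c; the 3 given values yield a linear system in the 3 coefficients.
Solving, the leading coefficient vanishes, and h(k) = 5k + 3.
Then h(9) = 48.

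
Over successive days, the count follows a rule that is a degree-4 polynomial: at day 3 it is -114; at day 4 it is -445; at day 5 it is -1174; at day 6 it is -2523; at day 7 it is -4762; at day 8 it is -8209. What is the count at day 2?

-7

Write the value at t as P(t).
First differences: -331, -729, -1349, -2239, -3447. Second differences: -398, -620, -890, -1208. Third differences: -222, -270, -318. Fourth differences: -48, -48.
Level-4 differences are constant, so P has degree 4.
Fitting a degree-4 polynomial gives P(t) = -2t^4 - t³ + 7t² + 7t - 9.
Then P(2) = -7.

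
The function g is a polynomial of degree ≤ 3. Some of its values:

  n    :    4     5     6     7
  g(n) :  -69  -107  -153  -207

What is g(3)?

Write g(n) = an³ + bn² + cn + d; the 4 given values yield a linear system in the 4 coefficients.
Solving, the leading coefficient vanishes, and g(n) = -4n² - 2n + 3.
Then g(3) = -39.

-39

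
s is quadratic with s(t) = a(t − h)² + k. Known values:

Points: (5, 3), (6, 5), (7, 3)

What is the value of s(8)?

-3

First differences 2, -2; second difference -4 = 2a, so a = -2.
Expanding, the t-coefficient is −2ah = 4h; matching it to the data gives h = 6, and then k = 5.
So s(t) = -2(t − 6)² + 5.
s(8) = -2·2² + 5 = -3.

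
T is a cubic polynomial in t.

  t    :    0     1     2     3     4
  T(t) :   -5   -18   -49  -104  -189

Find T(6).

First differences: -13, -31, -55, -85. Second differences: -18, -24, -30. Third differences: -6, -6.
Level-3 differences are constant, so T has degree 3.
Fitting a degree-3 polynomial gives T(t) = -t³ - 6t² - 6t - 5.
Then T(6) = -473.

-473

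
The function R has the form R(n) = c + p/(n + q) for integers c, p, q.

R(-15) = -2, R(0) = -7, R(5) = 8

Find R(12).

(R(n) − c)(n + q) = p for each data point; the three points give a linear system in c and q, then p follows.
Solving: c = -1, q = -3, p = 18, so R(n) = -1 + 18/(n − 3).
Then R(12) = -1 + 18/9 = 1.

1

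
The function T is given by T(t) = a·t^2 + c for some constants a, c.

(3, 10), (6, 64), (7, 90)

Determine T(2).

0

From T(3) = 10 and T(6) = 64: 9a + c = 10 and 36a + c = 64.
Subtracting: 27a = 54, so a = 2; then c = 10 − 2·9 = -8.
So T(t) = 2t² − 8, and T(2) = 0.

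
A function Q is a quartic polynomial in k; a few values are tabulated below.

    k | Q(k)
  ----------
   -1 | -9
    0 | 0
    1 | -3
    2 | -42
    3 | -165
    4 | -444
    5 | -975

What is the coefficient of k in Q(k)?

First differences: 9, -3, -39, -123, -279, -531. Second differences: -12, -36, -84, -156, -252. Third differences: -24, -48, -72, -96. Fourth differences: -24, -24, -24.
Level-4 differences are constant, so Q has degree 4.
Fitting a degree-4 polynomial gives Q(k) = -k^4 - 2k³ - 5k² + 5k.
The coefficient of k is 5.

5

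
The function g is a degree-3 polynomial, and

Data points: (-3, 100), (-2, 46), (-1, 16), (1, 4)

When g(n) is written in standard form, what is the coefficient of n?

-5

Write g(n) = an³ + bn² + cn + d; the 4 given values yield a linear system in the 4 coefficients.
Solving, g(n) = -n³ + 6n² - 5n + 4.
The coefficient of n is -5.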